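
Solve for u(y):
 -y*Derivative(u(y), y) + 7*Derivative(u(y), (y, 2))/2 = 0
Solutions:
 u(y) = C1 + C2*erfi(sqrt(7)*y/7)


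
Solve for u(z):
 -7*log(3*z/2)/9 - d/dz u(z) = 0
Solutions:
 u(z) = C1 - 7*z*log(z)/9 - 7*z*log(3)/9 + 7*z*log(2)/9 + 7*z/9


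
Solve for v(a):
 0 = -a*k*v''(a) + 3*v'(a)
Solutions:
 v(a) = C1 + a^(((re(k) + 3)*re(k) + im(k)^2)/(re(k)^2 + im(k)^2))*(C2*sin(3*log(a)*Abs(im(k))/(re(k)^2 + im(k)^2)) + C3*cos(3*log(a)*im(k)/(re(k)^2 + im(k)^2)))


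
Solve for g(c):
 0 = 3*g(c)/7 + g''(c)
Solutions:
 g(c) = C1*sin(sqrt(21)*c/7) + C2*cos(sqrt(21)*c/7)


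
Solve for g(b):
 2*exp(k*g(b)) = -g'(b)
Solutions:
 g(b) = Piecewise((log(1/(C1*k + 2*b*k))/k, Ne(k, 0)), (nan, True))
 g(b) = Piecewise((C1 - 2*b, Eq(k, 0)), (nan, True))


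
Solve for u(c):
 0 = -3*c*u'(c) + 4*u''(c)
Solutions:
 u(c) = C1 + C2*erfi(sqrt(6)*c/4)


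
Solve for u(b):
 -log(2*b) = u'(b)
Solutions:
 u(b) = C1 - b*log(b) - b*log(2) + b


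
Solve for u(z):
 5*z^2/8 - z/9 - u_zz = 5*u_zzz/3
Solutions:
 u(z) = C1 + C2*z + C3*exp(-3*z/5) + 5*z^4/96 - 79*z^3/216 + 395*z^2/216


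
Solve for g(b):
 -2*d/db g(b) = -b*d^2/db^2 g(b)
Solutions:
 g(b) = C1 + C2*b^3


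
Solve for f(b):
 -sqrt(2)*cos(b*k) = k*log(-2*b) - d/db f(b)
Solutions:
 f(b) = C1 + b*k*(log(-b) - 1) + b*k*log(2) + sqrt(2)*Piecewise((sin(b*k)/k, Ne(k, 0)), (b, True))


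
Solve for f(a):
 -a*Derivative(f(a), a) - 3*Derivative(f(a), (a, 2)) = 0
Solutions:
 f(a) = C1 + C2*erf(sqrt(6)*a/6)


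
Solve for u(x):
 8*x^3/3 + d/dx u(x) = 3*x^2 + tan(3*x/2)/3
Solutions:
 u(x) = C1 - 2*x^4/3 + x^3 - 2*log(cos(3*x/2))/9


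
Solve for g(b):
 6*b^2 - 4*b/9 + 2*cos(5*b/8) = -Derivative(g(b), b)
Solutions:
 g(b) = C1 - 2*b^3 + 2*b^2/9 - 16*sin(5*b/8)/5


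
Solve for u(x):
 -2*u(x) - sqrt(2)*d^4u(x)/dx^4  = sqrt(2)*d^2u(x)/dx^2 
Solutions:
 u(x) = (C1*sin(2^(1/8)*x*cos(atan(sqrt(-1 + 4*sqrt(2)))/2)) + C2*cos(2^(1/8)*x*cos(atan(sqrt(-1 + 4*sqrt(2)))/2)))*exp(-2^(1/8)*x*sin(atan(sqrt(-1 + 4*sqrt(2)))/2)) + (C3*sin(2^(1/8)*x*cos(atan(sqrt(-1 + 4*sqrt(2)))/2)) + C4*cos(2^(1/8)*x*cos(atan(sqrt(-1 + 4*sqrt(2)))/2)))*exp(2^(1/8)*x*sin(atan(sqrt(-1 + 4*sqrt(2)))/2))


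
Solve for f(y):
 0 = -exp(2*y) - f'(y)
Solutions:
 f(y) = C1 - exp(2*y)/2


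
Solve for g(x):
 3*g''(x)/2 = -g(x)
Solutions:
 g(x) = C1*sin(sqrt(6)*x/3) + C2*cos(sqrt(6)*x/3)


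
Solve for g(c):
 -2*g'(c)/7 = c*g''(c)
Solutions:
 g(c) = C1 + C2*c^(5/7)


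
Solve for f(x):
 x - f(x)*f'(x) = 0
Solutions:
 f(x) = -sqrt(C1 + x^2)
 f(x) = sqrt(C1 + x^2)


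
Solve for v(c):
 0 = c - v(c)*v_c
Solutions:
 v(c) = -sqrt(C1 + c^2)
 v(c) = sqrt(C1 + c^2)


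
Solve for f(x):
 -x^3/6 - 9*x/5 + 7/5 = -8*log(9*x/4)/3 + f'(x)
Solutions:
 f(x) = C1 - x^4/24 - 9*x^2/10 + 8*x*log(x)/3 - 16*x*log(2)/3 - 19*x/15 + 16*x*log(3)/3


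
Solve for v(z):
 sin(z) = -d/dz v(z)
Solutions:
 v(z) = C1 + cos(z)


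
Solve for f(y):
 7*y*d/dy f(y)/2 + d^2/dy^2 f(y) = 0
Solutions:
 f(y) = C1 + C2*erf(sqrt(7)*y/2)


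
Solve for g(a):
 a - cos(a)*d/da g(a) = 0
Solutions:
 g(a) = C1 + Integral(a/cos(a), a)


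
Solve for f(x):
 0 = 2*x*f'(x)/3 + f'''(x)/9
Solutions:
 f(x) = C1 + Integral(C2*airyai(-6^(1/3)*x) + C3*airybi(-6^(1/3)*x), x)


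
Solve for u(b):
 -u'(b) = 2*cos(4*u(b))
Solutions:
 u(b) = -asin((C1 + exp(16*b))/(C1 - exp(16*b)))/4 + pi/4
 u(b) = asin((C1 + exp(16*b))/(C1 - exp(16*b)))/4


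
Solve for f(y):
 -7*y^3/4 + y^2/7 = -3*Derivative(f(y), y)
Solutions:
 f(y) = C1 + 7*y^4/48 - y^3/63


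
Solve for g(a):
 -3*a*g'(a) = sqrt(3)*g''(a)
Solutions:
 g(a) = C1 + C2*erf(sqrt(2)*3^(1/4)*a/2)


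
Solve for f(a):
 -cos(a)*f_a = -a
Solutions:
 f(a) = C1 + Integral(a/cos(a), a)


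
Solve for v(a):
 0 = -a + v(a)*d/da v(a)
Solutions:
 v(a) = -sqrt(C1 + a^2)
 v(a) = sqrt(C1 + a^2)


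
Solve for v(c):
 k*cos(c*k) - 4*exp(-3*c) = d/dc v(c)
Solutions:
 v(c) = C1 + sin(c*k) + 4*exp(-3*c)/3


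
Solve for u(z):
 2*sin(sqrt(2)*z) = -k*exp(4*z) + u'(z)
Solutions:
 u(z) = C1 + k*exp(4*z)/4 - sqrt(2)*cos(sqrt(2)*z)


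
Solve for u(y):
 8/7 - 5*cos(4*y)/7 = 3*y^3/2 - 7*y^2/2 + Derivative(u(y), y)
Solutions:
 u(y) = C1 - 3*y^4/8 + 7*y^3/6 + 8*y/7 - 5*sin(4*y)/28


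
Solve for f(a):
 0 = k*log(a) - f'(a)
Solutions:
 f(a) = C1 + a*k*log(a) - a*k


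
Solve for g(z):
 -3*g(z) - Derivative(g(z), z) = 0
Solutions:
 g(z) = C1*exp(-3*z)


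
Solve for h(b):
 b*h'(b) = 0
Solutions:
 h(b) = C1


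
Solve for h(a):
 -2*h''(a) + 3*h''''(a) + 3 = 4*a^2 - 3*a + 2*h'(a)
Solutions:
 h(a) = C1 + C2*exp(-a*(2/(sqrt(73) + 9)^(1/3) + (sqrt(73) + 9)^(1/3))/6)*sin(sqrt(3)*a*(-(sqrt(73) + 9)^(1/3) + 2/(sqrt(73) + 9)^(1/3))/6) + C3*exp(-a*(2/(sqrt(73) + 9)^(1/3) + (sqrt(73) + 9)^(1/3))/6)*cos(sqrt(3)*a*(-(sqrt(73) + 9)^(1/3) + 2/(sqrt(73) + 9)^(1/3))/6) + C4*exp(a*(2/(sqrt(73) + 9)^(1/3) + (sqrt(73) + 9)^(1/3))/3) - 2*a^3/3 + 11*a^2/4 - 4*a


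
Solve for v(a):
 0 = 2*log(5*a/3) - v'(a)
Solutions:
 v(a) = C1 + 2*a*log(a) - 2*a + a*log(25/9)


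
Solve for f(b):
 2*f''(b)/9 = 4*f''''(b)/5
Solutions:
 f(b) = C1 + C2*b + C3*exp(-sqrt(10)*b/6) + C4*exp(sqrt(10)*b/6)


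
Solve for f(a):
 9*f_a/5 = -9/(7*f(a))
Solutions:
 f(a) = -sqrt(C1 - 70*a)/7
 f(a) = sqrt(C1 - 70*a)/7


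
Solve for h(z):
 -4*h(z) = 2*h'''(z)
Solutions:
 h(z) = C3*exp(-2^(1/3)*z) + (C1*sin(2^(1/3)*sqrt(3)*z/2) + C2*cos(2^(1/3)*sqrt(3)*z/2))*exp(2^(1/3)*z/2)


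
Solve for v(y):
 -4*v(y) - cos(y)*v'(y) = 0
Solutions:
 v(y) = C1*(sin(y)^2 - 2*sin(y) + 1)/(sin(y)^2 + 2*sin(y) + 1)


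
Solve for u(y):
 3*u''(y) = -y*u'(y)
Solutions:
 u(y) = C1 + C2*erf(sqrt(6)*y/6)


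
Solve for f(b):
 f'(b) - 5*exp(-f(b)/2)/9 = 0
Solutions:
 f(b) = 2*log(C1 + 5*b/18)


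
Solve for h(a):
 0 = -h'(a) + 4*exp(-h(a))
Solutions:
 h(a) = log(C1 + 4*a)


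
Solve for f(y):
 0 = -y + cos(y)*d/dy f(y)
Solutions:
 f(y) = C1 + Integral(y/cos(y), y)


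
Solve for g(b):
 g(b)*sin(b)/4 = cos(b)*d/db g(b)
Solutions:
 g(b) = C1/cos(b)^(1/4)


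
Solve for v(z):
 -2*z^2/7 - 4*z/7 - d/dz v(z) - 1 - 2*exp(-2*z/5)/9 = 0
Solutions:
 v(z) = C1 - 2*z^3/21 - 2*z^2/7 - z + 5*exp(-2*z/5)/9


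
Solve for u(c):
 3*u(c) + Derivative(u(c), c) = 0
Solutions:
 u(c) = C1*exp(-3*c)


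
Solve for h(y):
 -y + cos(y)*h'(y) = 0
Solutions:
 h(y) = C1 + Integral(y/cos(y), y)


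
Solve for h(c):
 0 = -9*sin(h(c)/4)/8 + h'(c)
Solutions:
 -9*c/8 + 2*log(cos(h(c)/4) - 1) - 2*log(cos(h(c)/4) + 1) = C1


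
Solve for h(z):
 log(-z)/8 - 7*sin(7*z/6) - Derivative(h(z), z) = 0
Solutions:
 h(z) = C1 + z*log(-z)/8 - z/8 + 6*cos(7*z/6)


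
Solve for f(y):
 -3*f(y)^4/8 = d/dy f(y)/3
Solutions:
 f(y) = (-3^(2/3)/3 - 3^(1/6)*I)*(1/(C1 + 9*y))^(1/3)
 f(y) = (-3^(2/3)/3 + 3^(1/6)*I)*(1/(C1 + 9*y))^(1/3)
 f(y) = 2*(1/(C1 + 27*y))^(1/3)


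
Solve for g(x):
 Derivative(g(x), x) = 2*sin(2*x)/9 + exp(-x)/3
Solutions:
 g(x) = C1 - cos(2*x)/9 - exp(-x)/3


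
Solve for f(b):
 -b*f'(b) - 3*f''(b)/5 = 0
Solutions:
 f(b) = C1 + C2*erf(sqrt(30)*b/6)


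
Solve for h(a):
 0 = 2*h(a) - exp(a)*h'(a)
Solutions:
 h(a) = C1*exp(-2*exp(-a))


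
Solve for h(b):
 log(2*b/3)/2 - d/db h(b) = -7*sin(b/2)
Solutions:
 h(b) = C1 + b*log(b)/2 - b*log(3) - b/2 + b*log(6)/2 - 14*cos(b/2)


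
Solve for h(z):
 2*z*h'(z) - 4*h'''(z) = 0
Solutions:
 h(z) = C1 + Integral(C2*airyai(2^(2/3)*z/2) + C3*airybi(2^(2/3)*z/2), z)


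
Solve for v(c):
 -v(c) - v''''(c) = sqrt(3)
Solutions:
 v(c) = (C1*sin(sqrt(2)*c/2) + C2*cos(sqrt(2)*c/2))*exp(-sqrt(2)*c/2) + (C3*sin(sqrt(2)*c/2) + C4*cos(sqrt(2)*c/2))*exp(sqrt(2)*c/2) - sqrt(3)


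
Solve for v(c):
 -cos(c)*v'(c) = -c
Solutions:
 v(c) = C1 + Integral(c/cos(c), c)


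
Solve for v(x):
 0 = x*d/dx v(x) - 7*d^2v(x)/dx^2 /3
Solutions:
 v(x) = C1 + C2*erfi(sqrt(42)*x/14)


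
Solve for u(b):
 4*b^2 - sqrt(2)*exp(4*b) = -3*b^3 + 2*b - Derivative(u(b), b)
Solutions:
 u(b) = C1 - 3*b^4/4 - 4*b^3/3 + b^2 + sqrt(2)*exp(4*b)/4


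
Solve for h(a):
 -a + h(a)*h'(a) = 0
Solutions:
 h(a) = -sqrt(C1 + a^2)
 h(a) = sqrt(C1 + a^2)


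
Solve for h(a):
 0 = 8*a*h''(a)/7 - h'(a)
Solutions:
 h(a) = C1 + C2*a^(15/8)


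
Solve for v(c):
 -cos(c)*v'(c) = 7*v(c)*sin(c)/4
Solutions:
 v(c) = C1*cos(c)^(7/4)


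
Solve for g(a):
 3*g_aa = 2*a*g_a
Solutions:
 g(a) = C1 + C2*erfi(sqrt(3)*a/3)


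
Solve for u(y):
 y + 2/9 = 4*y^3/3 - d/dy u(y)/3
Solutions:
 u(y) = C1 + y^4 - 3*y^2/2 - 2*y/3


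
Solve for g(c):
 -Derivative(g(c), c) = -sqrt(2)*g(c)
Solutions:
 g(c) = C1*exp(sqrt(2)*c)


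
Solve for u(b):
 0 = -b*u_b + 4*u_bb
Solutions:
 u(b) = C1 + C2*erfi(sqrt(2)*b/4)


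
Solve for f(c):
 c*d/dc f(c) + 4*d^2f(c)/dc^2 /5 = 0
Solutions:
 f(c) = C1 + C2*erf(sqrt(10)*c/4)


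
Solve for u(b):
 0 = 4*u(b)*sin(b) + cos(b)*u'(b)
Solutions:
 u(b) = C1*cos(b)^4


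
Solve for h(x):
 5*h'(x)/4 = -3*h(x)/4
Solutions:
 h(x) = C1*exp(-3*x/5)


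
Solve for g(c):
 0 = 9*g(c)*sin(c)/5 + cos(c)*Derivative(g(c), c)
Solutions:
 g(c) = C1*cos(c)^(9/5)


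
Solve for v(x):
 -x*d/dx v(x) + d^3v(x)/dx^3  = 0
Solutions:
 v(x) = C1 + Integral(C2*airyai(x) + C3*airybi(x), x)


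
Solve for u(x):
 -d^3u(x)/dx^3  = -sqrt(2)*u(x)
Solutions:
 u(x) = C3*exp(2^(1/6)*x) + (C1*sin(2^(1/6)*sqrt(3)*x/2) + C2*cos(2^(1/6)*sqrt(3)*x/2))*exp(-2^(1/6)*x/2)


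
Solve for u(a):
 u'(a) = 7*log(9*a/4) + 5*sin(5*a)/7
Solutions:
 u(a) = C1 + 7*a*log(a) - 14*a*log(2) - 7*a + 14*a*log(3) - cos(5*a)/7


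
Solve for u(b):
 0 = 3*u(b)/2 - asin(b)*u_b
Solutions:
 u(b) = C1*exp(3*Integral(1/asin(b), b)/2)


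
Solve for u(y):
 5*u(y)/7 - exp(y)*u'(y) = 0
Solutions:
 u(y) = C1*exp(-5*exp(-y)/7)


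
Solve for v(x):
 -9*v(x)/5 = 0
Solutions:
 v(x) = 0


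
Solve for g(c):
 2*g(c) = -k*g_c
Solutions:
 g(c) = C1*exp(-2*c/k)


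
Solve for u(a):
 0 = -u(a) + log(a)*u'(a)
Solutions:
 u(a) = C1*exp(li(a))


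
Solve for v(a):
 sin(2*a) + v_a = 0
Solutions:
 v(a) = C1 + cos(2*a)/2


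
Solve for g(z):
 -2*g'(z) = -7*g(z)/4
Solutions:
 g(z) = C1*exp(7*z/8)


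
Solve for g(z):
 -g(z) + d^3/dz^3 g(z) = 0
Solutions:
 g(z) = C3*exp(z) + (C1*sin(sqrt(3)*z/2) + C2*cos(sqrt(3)*z/2))*exp(-z/2)


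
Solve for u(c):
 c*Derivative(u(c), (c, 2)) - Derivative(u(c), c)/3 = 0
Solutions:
 u(c) = C1 + C2*c^(4/3)


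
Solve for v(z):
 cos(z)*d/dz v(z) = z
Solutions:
 v(z) = C1 + Integral(z/cos(z), z)


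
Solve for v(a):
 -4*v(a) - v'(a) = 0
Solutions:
 v(a) = C1*exp(-4*a)


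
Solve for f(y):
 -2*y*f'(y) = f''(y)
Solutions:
 f(y) = C1 + C2*erf(y)


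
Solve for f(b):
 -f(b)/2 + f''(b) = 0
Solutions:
 f(b) = C1*exp(-sqrt(2)*b/2) + C2*exp(sqrt(2)*b/2)


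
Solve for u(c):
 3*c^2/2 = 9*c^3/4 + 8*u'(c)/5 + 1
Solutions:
 u(c) = C1 - 45*c^4/128 + 5*c^3/16 - 5*c/8


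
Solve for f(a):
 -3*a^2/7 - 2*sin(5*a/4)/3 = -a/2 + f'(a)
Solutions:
 f(a) = C1 - a^3/7 + a^2/4 + 8*cos(5*a/4)/15


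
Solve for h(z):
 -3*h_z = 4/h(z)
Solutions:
 h(z) = -sqrt(C1 - 24*z)/3
 h(z) = sqrt(C1 - 24*z)/3


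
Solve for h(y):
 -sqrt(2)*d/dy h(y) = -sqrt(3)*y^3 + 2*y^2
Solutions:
 h(y) = C1 + sqrt(6)*y^4/8 - sqrt(2)*y^3/3


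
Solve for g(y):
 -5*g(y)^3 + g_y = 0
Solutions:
 g(y) = -sqrt(2)*sqrt(-1/(C1 + 5*y))/2
 g(y) = sqrt(2)*sqrt(-1/(C1 + 5*y))/2


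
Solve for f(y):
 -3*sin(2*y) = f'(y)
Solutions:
 f(y) = C1 + 3*cos(2*y)/2


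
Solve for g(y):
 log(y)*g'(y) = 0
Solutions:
 g(y) = C1


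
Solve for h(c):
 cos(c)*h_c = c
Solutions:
 h(c) = C1 + Integral(c/cos(c), c)


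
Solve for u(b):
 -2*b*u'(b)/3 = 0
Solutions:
 u(b) = C1


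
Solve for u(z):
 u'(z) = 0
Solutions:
 u(z) = C1


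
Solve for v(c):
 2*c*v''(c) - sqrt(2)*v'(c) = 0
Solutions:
 v(c) = C1 + C2*c^(sqrt(2)/2 + 1)


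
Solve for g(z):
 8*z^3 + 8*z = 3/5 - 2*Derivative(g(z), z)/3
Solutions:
 g(z) = C1 - 3*z^4 - 6*z^2 + 9*z/10


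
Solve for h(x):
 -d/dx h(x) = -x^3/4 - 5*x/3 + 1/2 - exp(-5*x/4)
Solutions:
 h(x) = C1 + x^4/16 + 5*x^2/6 - x/2 - 4*exp(-5*x/4)/5


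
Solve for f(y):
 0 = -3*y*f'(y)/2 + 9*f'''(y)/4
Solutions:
 f(y) = C1 + Integral(C2*airyai(2^(1/3)*3^(2/3)*y/3) + C3*airybi(2^(1/3)*3^(2/3)*y/3), y)


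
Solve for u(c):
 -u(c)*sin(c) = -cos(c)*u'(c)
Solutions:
 u(c) = C1/cos(c)


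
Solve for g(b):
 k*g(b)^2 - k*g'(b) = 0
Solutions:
 g(b) = -1/(C1 + b)


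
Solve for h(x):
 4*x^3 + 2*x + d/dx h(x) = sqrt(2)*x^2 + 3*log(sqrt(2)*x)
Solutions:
 h(x) = C1 - x^4 + sqrt(2)*x^3/3 - x^2 + 3*x*log(x) - 3*x + 3*x*log(2)/2


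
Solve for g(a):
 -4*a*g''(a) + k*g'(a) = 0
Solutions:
 g(a) = C1 + a^(re(k)/4 + 1)*(C2*sin(log(a)*Abs(im(k))/4) + C3*cos(log(a)*im(k)/4))


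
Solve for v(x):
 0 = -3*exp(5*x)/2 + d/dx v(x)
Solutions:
 v(x) = C1 + 3*exp(5*x)/10


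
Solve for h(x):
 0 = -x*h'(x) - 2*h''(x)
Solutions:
 h(x) = C1 + C2*erf(x/2)


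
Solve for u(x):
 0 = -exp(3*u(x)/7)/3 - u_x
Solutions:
 u(x) = 7*log(1/(C1 + x))/3 + 7*log(7)/3
 u(x) = 7*log(7^(1/3)*(-1 - sqrt(3)*I)*(1/(C1 + x))^(1/3)/2)
 u(x) = 7*log(7^(1/3)*(-1 + sqrt(3)*I)*(1/(C1 + x))^(1/3)/2)


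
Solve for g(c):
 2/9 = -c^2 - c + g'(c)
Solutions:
 g(c) = C1 + c^3/3 + c^2/2 + 2*c/9


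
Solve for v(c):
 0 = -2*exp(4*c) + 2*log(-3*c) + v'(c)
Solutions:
 v(c) = C1 - 2*c*log(-c) + 2*c*(1 - log(3)) + exp(4*c)/2


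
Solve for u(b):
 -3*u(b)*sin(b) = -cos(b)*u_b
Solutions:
 u(b) = C1/cos(b)^3


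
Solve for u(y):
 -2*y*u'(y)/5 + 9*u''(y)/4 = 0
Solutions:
 u(y) = C1 + C2*erfi(2*sqrt(5)*y/15)


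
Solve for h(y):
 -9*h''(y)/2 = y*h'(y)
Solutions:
 h(y) = C1 + C2*erf(y/3)


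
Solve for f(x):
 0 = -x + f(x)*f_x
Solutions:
 f(x) = -sqrt(C1 + x^2)
 f(x) = sqrt(C1 + x^2)


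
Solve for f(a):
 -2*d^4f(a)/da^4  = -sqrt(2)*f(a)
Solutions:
 f(a) = C1*exp(-2^(7/8)*a/2) + C2*exp(2^(7/8)*a/2) + C3*sin(2^(7/8)*a/2) + C4*cos(2^(7/8)*a/2)


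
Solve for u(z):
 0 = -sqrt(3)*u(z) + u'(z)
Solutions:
 u(z) = C1*exp(sqrt(3)*z)


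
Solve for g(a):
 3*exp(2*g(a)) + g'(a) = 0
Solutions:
 g(a) = log(-sqrt(-1/(C1 - 3*a))) - log(2)/2
 g(a) = log(-1/(C1 - 3*a))/2 - log(2)/2


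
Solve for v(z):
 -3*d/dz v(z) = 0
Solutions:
 v(z) = C1


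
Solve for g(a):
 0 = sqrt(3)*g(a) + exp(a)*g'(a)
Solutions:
 g(a) = C1*exp(sqrt(3)*exp(-a))


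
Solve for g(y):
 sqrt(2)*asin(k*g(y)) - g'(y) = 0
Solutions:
 Integral(1/asin(_y*k), (_y, g(y))) = C1 + sqrt(2)*y


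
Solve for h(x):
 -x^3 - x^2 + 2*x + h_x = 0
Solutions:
 h(x) = C1 + x^4/4 + x^3/3 - x^2


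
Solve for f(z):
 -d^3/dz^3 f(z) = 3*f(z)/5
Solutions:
 f(z) = C3*exp(-3^(1/3)*5^(2/3)*z/5) + (C1*sin(3^(5/6)*5^(2/3)*z/10) + C2*cos(3^(5/6)*5^(2/3)*z/10))*exp(3^(1/3)*5^(2/3)*z/10)


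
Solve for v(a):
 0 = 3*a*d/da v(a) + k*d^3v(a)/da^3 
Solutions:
 v(a) = C1 + Integral(C2*airyai(3^(1/3)*a*(-1/k)^(1/3)) + C3*airybi(3^(1/3)*a*(-1/k)^(1/3)), a)


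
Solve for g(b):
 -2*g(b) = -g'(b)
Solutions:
 g(b) = C1*exp(2*b)


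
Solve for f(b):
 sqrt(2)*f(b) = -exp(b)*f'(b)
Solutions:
 f(b) = C1*exp(sqrt(2)*exp(-b))


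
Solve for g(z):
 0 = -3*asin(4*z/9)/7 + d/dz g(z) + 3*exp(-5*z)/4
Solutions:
 g(z) = C1 + 3*z*asin(4*z/9)/7 + 3*sqrt(81 - 16*z^2)/28 + 3*exp(-5*z)/20


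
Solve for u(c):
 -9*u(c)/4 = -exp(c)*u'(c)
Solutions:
 u(c) = C1*exp(-9*exp(-c)/4)


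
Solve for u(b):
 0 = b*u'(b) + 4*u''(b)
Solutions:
 u(b) = C1 + C2*erf(sqrt(2)*b/4)


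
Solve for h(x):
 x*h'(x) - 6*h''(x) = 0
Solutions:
 h(x) = C1 + C2*erfi(sqrt(3)*x/6)


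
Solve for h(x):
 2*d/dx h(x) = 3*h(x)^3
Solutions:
 h(x) = -sqrt(-1/(C1 + 3*x))
 h(x) = sqrt(-1/(C1 + 3*x))


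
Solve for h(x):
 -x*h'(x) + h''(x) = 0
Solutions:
 h(x) = C1 + C2*erfi(sqrt(2)*x/2)


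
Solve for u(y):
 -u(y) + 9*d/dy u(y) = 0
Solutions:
 u(y) = C1*exp(y/9)


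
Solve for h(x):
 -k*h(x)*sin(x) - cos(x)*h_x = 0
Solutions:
 h(x) = C1*exp(k*log(cos(x)))


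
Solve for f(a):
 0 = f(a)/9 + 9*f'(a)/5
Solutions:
 f(a) = C1*exp(-5*a/81)


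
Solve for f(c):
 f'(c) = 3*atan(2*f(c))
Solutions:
 Integral(1/atan(2*_y), (_y, f(c))) = C1 + 3*c


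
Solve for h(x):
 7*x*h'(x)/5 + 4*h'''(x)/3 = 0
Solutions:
 h(x) = C1 + Integral(C2*airyai(-1050^(1/3)*x/10) + C3*airybi(-1050^(1/3)*x/10), x)


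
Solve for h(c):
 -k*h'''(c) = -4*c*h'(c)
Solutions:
 h(c) = C1 + Integral(C2*airyai(2^(2/3)*c*(1/k)^(1/3)) + C3*airybi(2^(2/3)*c*(1/k)^(1/3)), c)


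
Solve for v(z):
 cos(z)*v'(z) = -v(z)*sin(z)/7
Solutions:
 v(z) = C1*cos(z)^(1/7)


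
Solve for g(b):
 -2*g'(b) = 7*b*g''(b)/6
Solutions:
 g(b) = C1 + C2/b^(5/7)


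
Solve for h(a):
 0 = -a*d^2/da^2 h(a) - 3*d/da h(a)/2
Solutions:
 h(a) = C1 + C2/sqrt(a)


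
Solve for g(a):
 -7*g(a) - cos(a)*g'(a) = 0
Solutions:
 g(a) = C1*sqrt(sin(a) - 1)*(sin(a)^3 - 3*sin(a)^2 + 3*sin(a) - 1)/(sqrt(sin(a) + 1)*(sin(a)^3 + 3*sin(a)^2 + 3*sin(a) + 1))


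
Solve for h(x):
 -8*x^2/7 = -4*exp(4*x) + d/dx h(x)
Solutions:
 h(x) = C1 - 8*x^3/21 + exp(4*x)


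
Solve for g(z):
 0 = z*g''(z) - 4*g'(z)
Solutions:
 g(z) = C1 + C2*z^5


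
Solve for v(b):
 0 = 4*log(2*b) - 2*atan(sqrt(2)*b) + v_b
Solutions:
 v(b) = C1 - 4*b*log(b) + 2*b*atan(sqrt(2)*b) - 4*b*log(2) + 4*b - sqrt(2)*log(2*b^2 + 1)/2


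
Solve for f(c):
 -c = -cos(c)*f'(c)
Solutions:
 f(c) = C1 + Integral(c/cos(c), c)


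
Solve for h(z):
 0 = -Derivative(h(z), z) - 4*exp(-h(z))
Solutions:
 h(z) = log(C1 - 4*z)


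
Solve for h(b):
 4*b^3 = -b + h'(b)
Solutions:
 h(b) = C1 + b^4 + b^2/2


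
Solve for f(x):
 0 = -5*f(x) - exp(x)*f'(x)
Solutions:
 f(x) = C1*exp(5*exp(-x))


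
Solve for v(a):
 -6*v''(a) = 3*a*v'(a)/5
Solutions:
 v(a) = C1 + C2*erf(sqrt(5)*a/10)


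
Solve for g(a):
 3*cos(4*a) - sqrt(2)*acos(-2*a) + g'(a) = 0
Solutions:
 g(a) = C1 + sqrt(2)*(a*acos(-2*a) + sqrt(1 - 4*a^2)/2) - 3*sin(4*a)/4


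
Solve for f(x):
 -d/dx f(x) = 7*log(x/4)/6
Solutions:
 f(x) = C1 - 7*x*log(x)/6 + 7*x/6 + 7*x*log(2)/3


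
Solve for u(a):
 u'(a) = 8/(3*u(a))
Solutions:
 u(a) = -sqrt(C1 + 48*a)/3
 u(a) = sqrt(C1 + 48*a)/3


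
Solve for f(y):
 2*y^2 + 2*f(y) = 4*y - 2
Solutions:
 f(y) = -y^2 + 2*y - 1


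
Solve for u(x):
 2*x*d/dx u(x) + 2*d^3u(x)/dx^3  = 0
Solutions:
 u(x) = C1 + Integral(C2*airyai(-x) + C3*airybi(-x), x)


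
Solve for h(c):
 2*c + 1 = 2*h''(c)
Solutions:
 h(c) = C1 + C2*c + c^3/6 + c^2/4


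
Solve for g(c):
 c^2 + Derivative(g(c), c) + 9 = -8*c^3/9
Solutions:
 g(c) = C1 - 2*c^4/9 - c^3/3 - 9*c


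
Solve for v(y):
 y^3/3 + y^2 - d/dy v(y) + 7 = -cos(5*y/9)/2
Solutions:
 v(y) = C1 + y^4/12 + y^3/3 + 7*y + 9*sin(5*y/9)/10


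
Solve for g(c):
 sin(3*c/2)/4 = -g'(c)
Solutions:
 g(c) = C1 + cos(3*c/2)/6


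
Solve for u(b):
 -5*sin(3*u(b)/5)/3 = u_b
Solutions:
 5*b/3 + 5*log(cos(3*u(b)/5) - 1)/6 - 5*log(cos(3*u(b)/5) + 1)/6 = C1


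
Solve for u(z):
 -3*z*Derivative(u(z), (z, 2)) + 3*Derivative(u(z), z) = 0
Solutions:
 u(z) = C1 + C2*z^2


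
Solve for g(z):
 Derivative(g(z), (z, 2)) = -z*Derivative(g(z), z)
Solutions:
 g(z) = C1 + C2*erf(sqrt(2)*z/2)


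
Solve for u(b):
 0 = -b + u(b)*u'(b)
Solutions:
 u(b) = -sqrt(C1 + b^2)
 u(b) = sqrt(C1 + b^2)


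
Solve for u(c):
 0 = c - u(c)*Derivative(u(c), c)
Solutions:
 u(c) = -sqrt(C1 + c^2)
 u(c) = sqrt(C1 + c^2)


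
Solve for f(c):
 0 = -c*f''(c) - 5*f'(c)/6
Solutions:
 f(c) = C1 + C2*c^(1/6)


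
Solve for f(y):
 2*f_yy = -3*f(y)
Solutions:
 f(y) = C1*sin(sqrt(6)*y/2) + C2*cos(sqrt(6)*y/2)


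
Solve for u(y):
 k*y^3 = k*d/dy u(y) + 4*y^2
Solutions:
 u(y) = C1 + y^4/4 - 4*y^3/(3*k)


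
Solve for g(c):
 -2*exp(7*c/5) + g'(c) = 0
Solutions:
 g(c) = C1 + 10*exp(7*c/5)/7


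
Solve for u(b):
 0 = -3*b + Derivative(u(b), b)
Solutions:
 u(b) = C1 + 3*b^2/2


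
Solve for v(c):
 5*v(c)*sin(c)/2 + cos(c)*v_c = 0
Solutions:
 v(c) = C1*cos(c)^(5/2)


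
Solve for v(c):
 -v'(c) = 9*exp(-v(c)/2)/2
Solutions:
 v(c) = 2*log(C1 - 9*c/4)


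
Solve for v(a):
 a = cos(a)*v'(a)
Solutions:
 v(a) = C1 + Integral(a/cos(a), a)


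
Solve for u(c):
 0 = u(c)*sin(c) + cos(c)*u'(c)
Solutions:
 u(c) = C1*cos(c)


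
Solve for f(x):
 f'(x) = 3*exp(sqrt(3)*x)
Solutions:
 f(x) = C1 + sqrt(3)*exp(sqrt(3)*x)


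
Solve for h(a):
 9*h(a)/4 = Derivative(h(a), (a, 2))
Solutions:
 h(a) = C1*exp(-3*a/2) + C2*exp(3*a/2)


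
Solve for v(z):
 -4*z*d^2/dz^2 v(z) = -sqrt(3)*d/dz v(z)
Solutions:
 v(z) = C1 + C2*z^(sqrt(3)/4 + 1)


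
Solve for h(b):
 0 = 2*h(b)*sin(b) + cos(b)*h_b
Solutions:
 h(b) = C1*cos(b)^2


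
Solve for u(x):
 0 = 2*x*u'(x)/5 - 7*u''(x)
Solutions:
 u(x) = C1 + C2*erfi(sqrt(35)*x/35)


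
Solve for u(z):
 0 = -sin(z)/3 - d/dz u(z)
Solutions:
 u(z) = C1 + cos(z)/3


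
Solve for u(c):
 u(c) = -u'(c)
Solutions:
 u(c) = C1*exp(-c)


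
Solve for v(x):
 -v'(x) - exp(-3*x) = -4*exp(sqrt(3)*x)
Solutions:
 v(x) = C1 + 4*sqrt(3)*exp(sqrt(3)*x)/3 + exp(-3*x)/3


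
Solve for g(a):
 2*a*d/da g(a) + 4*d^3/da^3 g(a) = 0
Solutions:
 g(a) = C1 + Integral(C2*airyai(-2^(2/3)*a/2) + C3*airybi(-2^(2/3)*a/2), a)


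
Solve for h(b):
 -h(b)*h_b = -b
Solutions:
 h(b) = -sqrt(C1 + b^2)
 h(b) = sqrt(C1 + b^2)


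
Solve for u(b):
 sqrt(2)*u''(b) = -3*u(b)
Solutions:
 u(b) = C1*sin(2^(3/4)*sqrt(3)*b/2) + C2*cos(2^(3/4)*sqrt(3)*b/2)


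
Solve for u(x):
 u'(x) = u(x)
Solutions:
 u(x) = C1*exp(x)


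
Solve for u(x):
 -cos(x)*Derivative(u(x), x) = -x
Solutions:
 u(x) = C1 + Integral(x/cos(x), x)


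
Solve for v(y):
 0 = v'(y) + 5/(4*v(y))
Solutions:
 v(y) = -sqrt(C1 - 10*y)/2
 v(y) = sqrt(C1 - 10*y)/2


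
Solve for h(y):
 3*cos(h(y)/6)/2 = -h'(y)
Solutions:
 3*y/2 - 3*log(sin(h(y)/6) - 1) + 3*log(sin(h(y)/6) + 1) = C1


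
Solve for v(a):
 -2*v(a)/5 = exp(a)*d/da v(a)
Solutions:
 v(a) = C1*exp(2*exp(-a)/5)


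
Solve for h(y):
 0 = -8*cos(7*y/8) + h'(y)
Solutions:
 h(y) = C1 + 64*sin(7*y/8)/7


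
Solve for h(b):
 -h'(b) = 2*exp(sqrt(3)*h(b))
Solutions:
 h(b) = sqrt(3)*(2*log(1/(C1 + 2*b)) - log(3))/6


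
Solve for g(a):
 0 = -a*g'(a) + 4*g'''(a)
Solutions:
 g(a) = C1 + Integral(C2*airyai(2^(1/3)*a/2) + C3*airybi(2^(1/3)*a/2), a)


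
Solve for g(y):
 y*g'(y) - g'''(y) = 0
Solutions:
 g(y) = C1 + Integral(C2*airyai(y) + C3*airybi(y), y)


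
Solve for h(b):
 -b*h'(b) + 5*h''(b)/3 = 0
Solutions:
 h(b) = C1 + C2*erfi(sqrt(30)*b/10)


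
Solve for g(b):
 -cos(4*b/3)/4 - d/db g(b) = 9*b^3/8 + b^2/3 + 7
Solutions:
 g(b) = C1 - 9*b^4/32 - b^3/9 - 7*b - 3*sin(4*b/3)/16


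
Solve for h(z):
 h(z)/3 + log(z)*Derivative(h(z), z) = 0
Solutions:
 h(z) = C1*exp(-li(z)/3)


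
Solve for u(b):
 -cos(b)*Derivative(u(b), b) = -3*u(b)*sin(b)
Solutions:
 u(b) = C1/cos(b)^3


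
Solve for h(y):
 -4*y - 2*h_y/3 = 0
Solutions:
 h(y) = C1 - 3*y^2


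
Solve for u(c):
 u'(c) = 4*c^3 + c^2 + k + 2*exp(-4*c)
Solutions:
 u(c) = C1 + c^4 + c^3/3 + c*k - exp(-4*c)/2


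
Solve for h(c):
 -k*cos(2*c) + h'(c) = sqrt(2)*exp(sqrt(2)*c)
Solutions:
 h(c) = C1 + k*sin(2*c)/2 + exp(sqrt(2)*c)


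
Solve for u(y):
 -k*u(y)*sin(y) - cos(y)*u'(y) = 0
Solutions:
 u(y) = C1*exp(k*log(cos(y)))


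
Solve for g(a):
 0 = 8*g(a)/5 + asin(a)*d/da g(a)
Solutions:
 g(a) = C1*exp(-8*Integral(1/asin(a), a)/5)


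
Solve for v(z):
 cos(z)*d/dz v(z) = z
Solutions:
 v(z) = C1 + Integral(z/cos(z), z)


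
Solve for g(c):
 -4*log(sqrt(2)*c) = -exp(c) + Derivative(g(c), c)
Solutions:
 g(c) = C1 - 4*c*log(c) + 2*c*(2 - log(2)) + exp(c)


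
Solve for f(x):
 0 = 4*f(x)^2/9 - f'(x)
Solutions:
 f(x) = -9/(C1 + 4*x)


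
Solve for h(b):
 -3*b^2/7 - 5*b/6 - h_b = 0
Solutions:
 h(b) = C1 - b^3/7 - 5*b^2/12


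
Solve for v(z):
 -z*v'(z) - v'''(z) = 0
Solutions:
 v(z) = C1 + Integral(C2*airyai(-z) + C3*airybi(-z), z)


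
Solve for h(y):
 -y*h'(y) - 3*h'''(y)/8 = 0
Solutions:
 h(y) = C1 + Integral(C2*airyai(-2*3^(2/3)*y/3) + C3*airybi(-2*3^(2/3)*y/3), y)


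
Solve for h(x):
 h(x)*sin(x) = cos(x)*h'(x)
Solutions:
 h(x) = C1/cos(x)


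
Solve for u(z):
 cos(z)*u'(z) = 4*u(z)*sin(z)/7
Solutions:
 u(z) = C1/cos(z)^(4/7)


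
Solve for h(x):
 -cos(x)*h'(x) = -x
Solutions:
 h(x) = C1 + Integral(x/cos(x), x)


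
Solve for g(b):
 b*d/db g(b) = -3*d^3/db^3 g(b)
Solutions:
 g(b) = C1 + Integral(C2*airyai(-3^(2/3)*b/3) + C3*airybi(-3^(2/3)*b/3), b)


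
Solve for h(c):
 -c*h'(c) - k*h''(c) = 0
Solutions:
 h(c) = C1 + C2*sqrt(k)*erf(sqrt(2)*c*sqrt(1/k)/2)


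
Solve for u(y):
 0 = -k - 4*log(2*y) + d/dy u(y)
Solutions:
 u(y) = C1 + k*y + 4*y*log(y) - 4*y + y*log(16)


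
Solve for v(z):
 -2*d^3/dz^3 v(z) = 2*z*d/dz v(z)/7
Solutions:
 v(z) = C1 + Integral(C2*airyai(-7^(2/3)*z/7) + C3*airybi(-7^(2/3)*z/7), z)


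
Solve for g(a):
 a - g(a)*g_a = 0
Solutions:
 g(a) = -sqrt(C1 + a^2)
 g(a) = sqrt(C1 + a^2)


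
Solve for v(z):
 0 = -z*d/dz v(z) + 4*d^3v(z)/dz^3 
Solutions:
 v(z) = C1 + Integral(C2*airyai(2^(1/3)*z/2) + C3*airybi(2^(1/3)*z/2), z)


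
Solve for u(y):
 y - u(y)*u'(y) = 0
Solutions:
 u(y) = -sqrt(C1 + y^2)
 u(y) = sqrt(C1 + y^2)


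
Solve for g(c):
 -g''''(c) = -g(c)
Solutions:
 g(c) = C1*exp(-c) + C2*exp(c) + C3*sin(c) + C4*cos(c)


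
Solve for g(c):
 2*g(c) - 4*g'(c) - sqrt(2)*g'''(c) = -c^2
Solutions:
 g(c) = C1*exp(-c*(-4*2^(5/6)*3^(2/3)/(9*sqrt(2) + sqrt(6)*sqrt(27 + 32*sqrt(2)))^(1/3) + 12^(1/3)*(9*sqrt(2) + sqrt(6)*sqrt(27 + 32*sqrt(2)))^(1/3))/12)*sin(3^(1/6)*c*(2^(5/6)/(9*sqrt(2) + sqrt(6)*sqrt(27 + 32*sqrt(2)))^(1/3) + 6^(2/3)*(9*sqrt(2) + sqrt(6)*sqrt(27 + 32*sqrt(2)))^(1/3)/12)) + C2*exp(-c*(-4*2^(5/6)*3^(2/3)/(9*sqrt(2) + sqrt(6)*sqrt(27 + 32*sqrt(2)))^(1/3) + 12^(1/3)*(9*sqrt(2) + sqrt(6)*sqrt(27 + 32*sqrt(2)))^(1/3))/12)*cos(3^(1/6)*c*(2^(5/6)/(9*sqrt(2) + sqrt(6)*sqrt(27 + 32*sqrt(2)))^(1/3) + 6^(2/3)*(9*sqrt(2) + sqrt(6)*sqrt(27 + 32*sqrt(2)))^(1/3)/12)) + C3*exp(c*(-4*2^(5/6)*3^(2/3)/(9*sqrt(2) + sqrt(6)*sqrt(27 + 32*sqrt(2)))^(1/3) + 12^(1/3)*(9*sqrt(2) + sqrt(6)*sqrt(27 + 32*sqrt(2)))^(1/3))/6) - c^2/2 - 2*c - 4


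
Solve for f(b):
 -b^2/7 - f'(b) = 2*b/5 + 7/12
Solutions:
 f(b) = C1 - b^3/21 - b^2/5 - 7*b/12


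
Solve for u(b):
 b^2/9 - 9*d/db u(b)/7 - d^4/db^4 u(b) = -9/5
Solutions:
 u(b) = C1 + C4*exp(-21^(2/3)*b/7) + 7*b^3/243 + 7*b/5 + (C2*sin(3*3^(1/6)*7^(2/3)*b/14) + C3*cos(3*3^(1/6)*7^(2/3)*b/14))*exp(21^(2/3)*b/14)


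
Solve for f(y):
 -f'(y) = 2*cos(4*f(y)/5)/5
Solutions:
 2*y/5 - 5*log(sin(4*f(y)/5) - 1)/8 + 5*log(sin(4*f(y)/5) + 1)/8 = C1


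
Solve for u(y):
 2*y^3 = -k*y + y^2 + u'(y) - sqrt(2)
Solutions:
 u(y) = C1 + k*y^2/2 + y^4/2 - y^3/3 + sqrt(2)*y


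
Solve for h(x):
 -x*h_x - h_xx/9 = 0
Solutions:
 h(x) = C1 + C2*erf(3*sqrt(2)*x/2)


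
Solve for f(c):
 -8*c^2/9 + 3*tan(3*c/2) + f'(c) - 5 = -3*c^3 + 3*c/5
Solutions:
 f(c) = C1 - 3*c^4/4 + 8*c^3/27 + 3*c^2/10 + 5*c + 2*log(cos(3*c/2))


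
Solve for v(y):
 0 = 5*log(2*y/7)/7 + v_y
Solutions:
 v(y) = C1 - 5*y*log(y)/7 - 5*y*log(2)/7 + 5*y/7 + 5*y*log(7)/7


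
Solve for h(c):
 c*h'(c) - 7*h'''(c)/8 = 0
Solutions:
 h(c) = C1 + Integral(C2*airyai(2*7^(2/3)*c/7) + C3*airybi(2*7^(2/3)*c/7), c)


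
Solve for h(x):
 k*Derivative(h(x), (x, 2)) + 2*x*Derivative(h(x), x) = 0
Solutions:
 h(x) = C1 + C2*sqrt(k)*erf(x*sqrt(1/k))


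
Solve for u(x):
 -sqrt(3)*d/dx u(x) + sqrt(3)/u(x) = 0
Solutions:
 u(x) = -sqrt(C1 + 2*x)
 u(x) = sqrt(C1 + 2*x)


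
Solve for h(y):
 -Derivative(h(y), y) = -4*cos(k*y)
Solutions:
 h(y) = C1 + 4*sin(k*y)/k


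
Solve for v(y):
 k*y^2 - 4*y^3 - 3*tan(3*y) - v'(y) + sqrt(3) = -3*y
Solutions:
 v(y) = C1 + k*y^3/3 - y^4 + 3*y^2/2 + sqrt(3)*y + log(cos(3*y))


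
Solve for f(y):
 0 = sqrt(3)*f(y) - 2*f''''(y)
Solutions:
 f(y) = C1*exp(-2^(3/4)*3^(1/8)*y/2) + C2*exp(2^(3/4)*3^(1/8)*y/2) + C3*sin(2^(3/4)*3^(1/8)*y/2) + C4*cos(2^(3/4)*3^(1/8)*y/2)


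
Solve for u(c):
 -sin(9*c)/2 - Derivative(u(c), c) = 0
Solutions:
 u(c) = C1 + cos(9*c)/18


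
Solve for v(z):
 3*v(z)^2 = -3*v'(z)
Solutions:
 v(z) = 1/(C1 + z)


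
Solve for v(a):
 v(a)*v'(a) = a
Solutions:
 v(a) = -sqrt(C1 + a^2)
 v(a) = sqrt(C1 + a^2)


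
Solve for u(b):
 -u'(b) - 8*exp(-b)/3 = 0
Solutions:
 u(b) = C1 + 8*exp(-b)/3


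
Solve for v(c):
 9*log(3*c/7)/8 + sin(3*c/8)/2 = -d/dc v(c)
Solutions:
 v(c) = C1 - 9*c*log(c)/8 - 9*c*log(3)/8 + 9*c/8 + 9*c*log(7)/8 + 4*cos(3*c/8)/3


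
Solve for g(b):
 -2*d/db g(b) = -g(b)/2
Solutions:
 g(b) = C1*exp(b/4)


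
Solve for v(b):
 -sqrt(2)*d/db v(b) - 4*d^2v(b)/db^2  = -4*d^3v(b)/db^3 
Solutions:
 v(b) = C1 + C2*exp(b*(1 - sqrt(1 + sqrt(2)))/2) + C3*exp(b*(1 + sqrt(1 + sqrt(2)))/2)


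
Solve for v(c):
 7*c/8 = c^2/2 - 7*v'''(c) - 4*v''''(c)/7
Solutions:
 v(c) = C1 + C2*c + C3*c^2 + C4*exp(-49*c/4) + c^5/840 - 125*c^4/21952 + 125*c^3/67228


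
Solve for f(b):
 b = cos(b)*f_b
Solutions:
 f(b) = C1 + Integral(b/cos(b), b)


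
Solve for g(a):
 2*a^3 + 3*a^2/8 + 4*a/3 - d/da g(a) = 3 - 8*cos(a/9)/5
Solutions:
 g(a) = C1 + a^4/2 + a^3/8 + 2*a^2/3 - 3*a + 72*sin(a/9)/5


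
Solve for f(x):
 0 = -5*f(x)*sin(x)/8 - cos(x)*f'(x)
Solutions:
 f(x) = C1*cos(x)^(5/8)


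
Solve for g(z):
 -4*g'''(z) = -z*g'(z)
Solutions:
 g(z) = C1 + Integral(C2*airyai(2^(1/3)*z/2) + C3*airybi(2^(1/3)*z/2), z)


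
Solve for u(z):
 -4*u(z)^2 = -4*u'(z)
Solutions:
 u(z) = -1/(C1 + z)


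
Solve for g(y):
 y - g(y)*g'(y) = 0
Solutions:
 g(y) = -sqrt(C1 + y^2)
 g(y) = sqrt(C1 + y^2)


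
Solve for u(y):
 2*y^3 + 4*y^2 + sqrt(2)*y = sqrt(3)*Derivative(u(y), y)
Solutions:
 u(y) = C1 + sqrt(3)*y^4/6 + 4*sqrt(3)*y^3/9 + sqrt(6)*y^2/6


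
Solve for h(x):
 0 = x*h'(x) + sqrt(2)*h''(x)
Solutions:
 h(x) = C1 + C2*erf(2^(1/4)*x/2)


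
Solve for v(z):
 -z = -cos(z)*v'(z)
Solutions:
 v(z) = C1 + Integral(z/cos(z), z)


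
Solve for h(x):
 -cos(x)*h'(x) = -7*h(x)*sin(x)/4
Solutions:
 h(x) = C1/cos(x)^(7/4)


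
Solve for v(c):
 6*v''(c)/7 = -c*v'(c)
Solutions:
 v(c) = C1 + C2*erf(sqrt(21)*c/6)


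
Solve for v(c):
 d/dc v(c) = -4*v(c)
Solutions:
 v(c) = C1*exp(-4*c)


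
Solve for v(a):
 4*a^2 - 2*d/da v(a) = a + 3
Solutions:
 v(a) = C1 + 2*a^3/3 - a^2/4 - 3*a/2


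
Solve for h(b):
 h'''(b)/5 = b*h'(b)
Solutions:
 h(b) = C1 + Integral(C2*airyai(5^(1/3)*b) + C3*airybi(5^(1/3)*b), b)


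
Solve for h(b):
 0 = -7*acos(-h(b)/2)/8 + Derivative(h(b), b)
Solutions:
 Integral(1/acos(-_y/2), (_y, h(b))) = C1 + 7*b/8


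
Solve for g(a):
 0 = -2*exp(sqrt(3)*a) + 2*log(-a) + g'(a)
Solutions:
 g(a) = C1 - 2*a*log(-a) + 2*a + 2*sqrt(3)*exp(sqrt(3)*a)/3


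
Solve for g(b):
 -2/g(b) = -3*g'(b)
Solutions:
 g(b) = -sqrt(C1 + 12*b)/3
 g(b) = sqrt(C1 + 12*b)/3


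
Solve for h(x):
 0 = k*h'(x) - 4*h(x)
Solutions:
 h(x) = C1*exp(4*x/k)


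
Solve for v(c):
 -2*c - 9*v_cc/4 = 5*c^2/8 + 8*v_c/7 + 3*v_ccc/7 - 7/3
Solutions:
 v(c) = C1 + C2*exp(c*(-63 + sqrt(2433))/24) + C3*exp(-c*(sqrt(2433) + 63)/24) - 35*c^3/192 + 413*c^2/2048 + 162967*c/98304


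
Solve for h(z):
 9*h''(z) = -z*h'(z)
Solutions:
 h(z) = C1 + C2*erf(sqrt(2)*z/6)


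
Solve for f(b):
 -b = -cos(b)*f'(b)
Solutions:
 f(b) = C1 + Integral(b/cos(b), b)


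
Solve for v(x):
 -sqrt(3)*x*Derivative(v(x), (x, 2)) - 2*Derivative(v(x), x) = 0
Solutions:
 v(x) = C1 + C2*x^(1 - 2*sqrt(3)/3)


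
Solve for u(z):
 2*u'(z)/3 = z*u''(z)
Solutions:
 u(z) = C1 + C2*z^(5/3)


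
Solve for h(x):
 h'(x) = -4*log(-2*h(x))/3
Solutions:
 3*Integral(1/(log(-_y) + log(2)), (_y, h(x)))/4 = C1 - x


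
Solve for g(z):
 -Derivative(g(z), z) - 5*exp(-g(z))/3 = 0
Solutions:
 g(z) = log(C1 - 5*z/3)


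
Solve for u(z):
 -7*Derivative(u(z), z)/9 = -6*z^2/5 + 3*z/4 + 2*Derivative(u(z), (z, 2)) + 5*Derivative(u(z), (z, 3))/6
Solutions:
 u(z) = C1 + C2*exp(z*(-18 + sqrt(114))/15) + C3*exp(-z*(sqrt(114) + 18)/15) + 18*z^3/35 - 8721*z^2/1960 + 67149*z/3430


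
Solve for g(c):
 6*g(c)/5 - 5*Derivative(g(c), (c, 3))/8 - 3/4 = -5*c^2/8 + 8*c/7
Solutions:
 g(c) = C3*exp(2*30^(1/3)*c/5) - 25*c^2/48 + 20*c/21 + (C1*sin(10^(1/3)*3^(5/6)*c/5) + C2*cos(10^(1/3)*3^(5/6)*c/5))*exp(-30^(1/3)*c/5) + 5/8


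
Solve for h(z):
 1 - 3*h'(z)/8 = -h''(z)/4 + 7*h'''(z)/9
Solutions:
 h(z) = C1 + 8*z/3 + (C2*sin(3*sqrt(159)*z/56) + C3*cos(3*sqrt(159)*z/56))*exp(9*z/56)


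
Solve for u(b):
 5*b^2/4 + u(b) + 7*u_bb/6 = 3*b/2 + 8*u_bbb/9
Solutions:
 u(b) = C1*exp(b*(-(48*sqrt(2990) + 2647)^(1/3) - 49/(48*sqrt(2990) + 2647)^(1/3) + 14)/32)*sin(sqrt(3)*b*(-(48*sqrt(2990) + 2647)^(1/3) + 49/(48*sqrt(2990) + 2647)^(1/3))/32) + C2*exp(b*(-(48*sqrt(2990) + 2647)^(1/3) - 49/(48*sqrt(2990) + 2647)^(1/3) + 14)/32)*cos(sqrt(3)*b*(-(48*sqrt(2990) + 2647)^(1/3) + 49/(48*sqrt(2990) + 2647)^(1/3))/32) + C3*exp(b*(49/(48*sqrt(2990) + 2647)^(1/3) + 7 + (48*sqrt(2990) + 2647)^(1/3))/16) - 5*b^2/4 + 3*b/2 + 35/12


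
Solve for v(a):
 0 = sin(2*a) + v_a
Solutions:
 v(a) = C1 + cos(2*a)/2


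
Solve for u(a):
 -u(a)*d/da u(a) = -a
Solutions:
 u(a) = -sqrt(C1 + a^2)
 u(a) = sqrt(C1 + a^2)


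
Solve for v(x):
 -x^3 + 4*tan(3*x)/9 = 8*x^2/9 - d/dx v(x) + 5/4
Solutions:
 v(x) = C1 + x^4/4 + 8*x^3/27 + 5*x/4 + 4*log(cos(3*x))/27


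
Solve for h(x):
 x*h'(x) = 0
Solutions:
 h(x) = C1


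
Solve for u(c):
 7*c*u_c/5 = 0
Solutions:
 u(c) = C1


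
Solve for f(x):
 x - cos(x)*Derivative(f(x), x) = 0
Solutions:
 f(x) = C1 + Integral(x/cos(x), x)


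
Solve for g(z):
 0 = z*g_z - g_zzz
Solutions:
 g(z) = C1 + Integral(C2*airyai(z) + C3*airybi(z), z)


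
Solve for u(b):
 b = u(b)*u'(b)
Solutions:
 u(b) = -sqrt(C1 + b^2)
 u(b) = sqrt(C1 + b^2)


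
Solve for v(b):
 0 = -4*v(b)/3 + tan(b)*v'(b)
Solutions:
 v(b) = C1*sin(b)^(4/3)


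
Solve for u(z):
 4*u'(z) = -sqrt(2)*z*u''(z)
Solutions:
 u(z) = C1 + C2*z^(1 - 2*sqrt(2))


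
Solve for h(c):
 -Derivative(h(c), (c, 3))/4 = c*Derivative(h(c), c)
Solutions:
 h(c) = C1 + Integral(C2*airyai(-2^(2/3)*c) + C3*airybi(-2^(2/3)*c), c)


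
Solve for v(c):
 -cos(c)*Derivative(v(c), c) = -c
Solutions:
 v(c) = C1 + Integral(c/cos(c), c)


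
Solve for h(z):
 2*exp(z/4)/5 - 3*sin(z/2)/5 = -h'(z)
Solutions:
 h(z) = C1 - 8*exp(z/4)/5 - 6*cos(z/2)/5


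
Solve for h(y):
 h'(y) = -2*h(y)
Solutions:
 h(y) = C1*exp(-2*y)


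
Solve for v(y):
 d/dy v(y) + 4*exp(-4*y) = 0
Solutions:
 v(y) = C1 + exp(-4*y)


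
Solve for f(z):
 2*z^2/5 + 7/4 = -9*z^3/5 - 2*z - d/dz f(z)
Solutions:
 f(z) = C1 - 9*z^4/20 - 2*z^3/15 - z^2 - 7*z/4


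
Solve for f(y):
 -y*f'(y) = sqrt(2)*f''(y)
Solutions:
 f(y) = C1 + C2*erf(2^(1/4)*y/2)


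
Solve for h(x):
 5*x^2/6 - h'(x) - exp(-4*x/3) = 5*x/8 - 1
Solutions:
 h(x) = C1 + 5*x^3/18 - 5*x^2/16 + x + 3*exp(-4*x/3)/4


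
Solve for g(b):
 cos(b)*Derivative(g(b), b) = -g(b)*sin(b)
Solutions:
 g(b) = C1*cos(b)


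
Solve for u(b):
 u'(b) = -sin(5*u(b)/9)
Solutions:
 b + 9*log(cos(5*u(b)/9) - 1)/10 - 9*log(cos(5*u(b)/9) + 1)/10 = C1


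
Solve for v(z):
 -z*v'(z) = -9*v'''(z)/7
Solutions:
 v(z) = C1 + Integral(C2*airyai(21^(1/3)*z/3) + C3*airybi(21^(1/3)*z/3), z)


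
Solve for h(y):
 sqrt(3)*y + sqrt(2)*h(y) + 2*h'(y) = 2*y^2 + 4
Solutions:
 h(y) = C1*exp(-sqrt(2)*y/2) + sqrt(2)*y^2 - 4*y - sqrt(6)*y/2 + sqrt(3) + 6*sqrt(2)


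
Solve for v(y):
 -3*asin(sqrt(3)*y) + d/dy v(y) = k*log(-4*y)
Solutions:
 v(y) = C1 + k*y*(log(-y) - 1) + 2*k*y*log(2) + 3*y*asin(sqrt(3)*y) + sqrt(3)*sqrt(1 - 3*y^2)


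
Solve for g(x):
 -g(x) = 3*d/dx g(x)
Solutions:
 g(x) = C1*exp(-x/3)


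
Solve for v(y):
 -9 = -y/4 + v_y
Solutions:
 v(y) = C1 + y^2/8 - 9*y


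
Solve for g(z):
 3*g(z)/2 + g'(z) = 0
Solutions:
 g(z) = C1*exp(-3*z/2)


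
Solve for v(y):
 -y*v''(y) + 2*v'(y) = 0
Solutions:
 v(y) = C1 + C2*y^3


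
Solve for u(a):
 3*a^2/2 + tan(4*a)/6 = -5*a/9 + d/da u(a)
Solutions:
 u(a) = C1 + a^3/2 + 5*a^2/18 - log(cos(4*a))/24


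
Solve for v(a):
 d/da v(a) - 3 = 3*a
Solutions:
 v(a) = C1 + 3*a^2/2 + 3*a


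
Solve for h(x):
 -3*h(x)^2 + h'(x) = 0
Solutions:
 h(x) = -1/(C1 + 3*x)


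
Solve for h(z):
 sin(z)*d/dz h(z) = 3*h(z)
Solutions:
 h(z) = C1*(cos(z) - 1)^(3/2)/(cos(z) + 1)^(3/2)


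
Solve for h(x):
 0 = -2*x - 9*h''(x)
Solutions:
 h(x) = C1 + C2*x - x^3/27


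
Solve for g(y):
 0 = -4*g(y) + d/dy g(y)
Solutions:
 g(y) = C1*exp(4*y)


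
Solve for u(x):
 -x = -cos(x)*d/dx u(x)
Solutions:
 u(x) = C1 + Integral(x/cos(x), x)


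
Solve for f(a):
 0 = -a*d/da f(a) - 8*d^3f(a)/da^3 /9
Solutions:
 f(a) = C1 + Integral(C2*airyai(-3^(2/3)*a/2) + C3*airybi(-3^(2/3)*a/2), a)


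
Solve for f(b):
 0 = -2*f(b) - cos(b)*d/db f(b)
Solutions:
 f(b) = C1*(sin(b) - 1)/(sin(b) + 1)


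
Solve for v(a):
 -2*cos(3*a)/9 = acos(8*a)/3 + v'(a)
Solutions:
 v(a) = C1 - a*acos(8*a)/3 + sqrt(1 - 64*a^2)/24 - 2*sin(3*a)/27


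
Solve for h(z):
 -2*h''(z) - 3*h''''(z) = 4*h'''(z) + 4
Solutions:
 h(z) = C1 + C2*z - z^2 + (C3*sin(sqrt(2)*z/3) + C4*cos(sqrt(2)*z/3))*exp(-2*z/3)


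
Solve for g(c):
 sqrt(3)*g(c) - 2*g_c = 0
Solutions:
 g(c) = C1*exp(sqrt(3)*c/2)


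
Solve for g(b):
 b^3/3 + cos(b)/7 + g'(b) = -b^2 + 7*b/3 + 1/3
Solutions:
 g(b) = C1 - b^4/12 - b^3/3 + 7*b^2/6 + b/3 - sin(b)/7


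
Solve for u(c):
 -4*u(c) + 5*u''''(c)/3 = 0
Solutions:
 u(c) = C1*exp(-sqrt(2)*3^(1/4)*5^(3/4)*c/5) + C2*exp(sqrt(2)*3^(1/4)*5^(3/4)*c/5) + C3*sin(sqrt(2)*3^(1/4)*5^(3/4)*c/5) + C4*cos(sqrt(2)*3^(1/4)*5^(3/4)*c/5)


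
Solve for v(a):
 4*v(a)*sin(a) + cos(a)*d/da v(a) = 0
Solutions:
 v(a) = C1*cos(a)^4


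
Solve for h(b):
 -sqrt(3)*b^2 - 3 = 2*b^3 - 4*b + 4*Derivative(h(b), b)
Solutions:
 h(b) = C1 - b^4/8 - sqrt(3)*b^3/12 + b^2/2 - 3*b/4


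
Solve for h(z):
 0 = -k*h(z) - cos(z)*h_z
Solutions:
 h(z) = C1*exp(k*(log(sin(z) - 1) - log(sin(z) + 1))/2)


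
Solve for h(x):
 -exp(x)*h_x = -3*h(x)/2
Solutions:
 h(x) = C1*exp(-3*exp(-x)/2)


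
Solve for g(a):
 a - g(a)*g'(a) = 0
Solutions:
 g(a) = -sqrt(C1 + a^2)
 g(a) = sqrt(C1 + a^2)


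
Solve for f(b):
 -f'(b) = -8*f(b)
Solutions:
 f(b) = C1*exp(8*b)


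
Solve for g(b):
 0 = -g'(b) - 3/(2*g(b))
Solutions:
 g(b) = -sqrt(C1 - 3*b)
 g(b) = sqrt(C1 - 3*b)


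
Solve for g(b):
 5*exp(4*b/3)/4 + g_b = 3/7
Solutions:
 g(b) = C1 + 3*b/7 - 15*exp(4*b/3)/16


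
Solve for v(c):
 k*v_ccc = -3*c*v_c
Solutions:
 v(c) = C1 + Integral(C2*airyai(3^(1/3)*c*(-1/k)^(1/3)) + C3*airybi(3^(1/3)*c*(-1/k)^(1/3)), c)


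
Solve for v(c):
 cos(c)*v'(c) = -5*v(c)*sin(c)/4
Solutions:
 v(c) = C1*cos(c)^(5/4)
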